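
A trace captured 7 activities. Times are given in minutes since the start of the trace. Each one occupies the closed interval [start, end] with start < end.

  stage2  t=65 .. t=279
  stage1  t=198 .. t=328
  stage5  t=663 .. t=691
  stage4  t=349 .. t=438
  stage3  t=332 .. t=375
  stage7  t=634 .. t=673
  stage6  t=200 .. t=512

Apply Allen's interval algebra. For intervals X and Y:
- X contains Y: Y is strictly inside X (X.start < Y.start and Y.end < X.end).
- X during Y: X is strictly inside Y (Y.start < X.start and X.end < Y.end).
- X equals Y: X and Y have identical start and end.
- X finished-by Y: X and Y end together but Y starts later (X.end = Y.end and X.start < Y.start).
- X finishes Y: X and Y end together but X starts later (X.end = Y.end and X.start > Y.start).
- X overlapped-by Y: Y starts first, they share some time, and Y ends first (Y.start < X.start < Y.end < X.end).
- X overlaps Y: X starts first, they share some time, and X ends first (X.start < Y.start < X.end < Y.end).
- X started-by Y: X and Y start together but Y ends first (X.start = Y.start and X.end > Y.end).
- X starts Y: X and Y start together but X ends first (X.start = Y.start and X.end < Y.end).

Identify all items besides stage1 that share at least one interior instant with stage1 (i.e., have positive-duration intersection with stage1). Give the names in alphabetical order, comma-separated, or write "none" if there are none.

stage2, stage6

Target stage1 = [t=198, t=328].
stage2 [t=65, t=279] → overlaps → yes.
stage3 [t=332, t=375] → after → no.
stage4 [t=349, t=438] → after → no.
stage5 [t=663, t=691] → after → no.
stage6 [t=200, t=512] → overlapped-by → yes.
stage7 [t=634, t=673] → after → no.
Result: stage2, stage6.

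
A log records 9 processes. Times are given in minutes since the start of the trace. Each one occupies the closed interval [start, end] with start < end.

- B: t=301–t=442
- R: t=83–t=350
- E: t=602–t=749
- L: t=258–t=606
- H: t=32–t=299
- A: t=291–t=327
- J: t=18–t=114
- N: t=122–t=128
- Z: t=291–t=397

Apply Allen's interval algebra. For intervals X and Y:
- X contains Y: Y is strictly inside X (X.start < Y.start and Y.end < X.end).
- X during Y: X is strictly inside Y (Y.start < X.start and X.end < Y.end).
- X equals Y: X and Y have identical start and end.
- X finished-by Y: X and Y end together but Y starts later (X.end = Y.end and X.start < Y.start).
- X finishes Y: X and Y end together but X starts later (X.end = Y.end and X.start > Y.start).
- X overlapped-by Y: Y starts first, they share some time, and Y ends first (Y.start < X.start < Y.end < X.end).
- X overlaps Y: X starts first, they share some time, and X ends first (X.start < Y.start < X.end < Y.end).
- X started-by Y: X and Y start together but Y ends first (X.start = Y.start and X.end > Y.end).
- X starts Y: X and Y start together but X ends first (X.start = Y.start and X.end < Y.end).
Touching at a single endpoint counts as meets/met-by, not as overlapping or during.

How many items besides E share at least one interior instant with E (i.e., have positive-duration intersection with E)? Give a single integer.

1

Target E = [t=602, t=749].
A [t=291, t=327] → before → no.
B [t=301, t=442] → before → no.
H [t=32, t=299] → before → no.
J [t=18, t=114] → before → no.
L [t=258, t=606] → overlaps → counts.
N [t=122, t=128] → before → no.
R [t=83, t=350] → before → no.
Z [t=291, t=397] → before → no.
Total: 1.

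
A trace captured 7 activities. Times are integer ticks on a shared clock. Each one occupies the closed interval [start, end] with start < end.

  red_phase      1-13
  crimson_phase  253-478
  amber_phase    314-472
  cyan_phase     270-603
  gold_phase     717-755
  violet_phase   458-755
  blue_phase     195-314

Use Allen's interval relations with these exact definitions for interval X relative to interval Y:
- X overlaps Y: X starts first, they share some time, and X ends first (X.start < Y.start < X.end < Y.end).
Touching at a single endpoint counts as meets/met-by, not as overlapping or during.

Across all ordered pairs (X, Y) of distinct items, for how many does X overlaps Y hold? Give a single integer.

6

Checking all 42 ordered pairs for relation 'overlaps'; matching pairs in alphabetical order:
(amber_phase, violet_phase): amber_phase overlaps violet_phase ✓
(blue_phase, crimson_phase): blue_phase overlaps crimson_phase ✓
(blue_phase, cyan_phase): blue_phase overlaps cyan_phase ✓
(crimson_phase, cyan_phase): crimson_phase overlaps cyan_phase ✓
(crimson_phase, violet_phase): crimson_phase overlaps violet_phase ✓
(cyan_phase, violet_phase): cyan_phase overlaps violet_phase ✓
Count: 6.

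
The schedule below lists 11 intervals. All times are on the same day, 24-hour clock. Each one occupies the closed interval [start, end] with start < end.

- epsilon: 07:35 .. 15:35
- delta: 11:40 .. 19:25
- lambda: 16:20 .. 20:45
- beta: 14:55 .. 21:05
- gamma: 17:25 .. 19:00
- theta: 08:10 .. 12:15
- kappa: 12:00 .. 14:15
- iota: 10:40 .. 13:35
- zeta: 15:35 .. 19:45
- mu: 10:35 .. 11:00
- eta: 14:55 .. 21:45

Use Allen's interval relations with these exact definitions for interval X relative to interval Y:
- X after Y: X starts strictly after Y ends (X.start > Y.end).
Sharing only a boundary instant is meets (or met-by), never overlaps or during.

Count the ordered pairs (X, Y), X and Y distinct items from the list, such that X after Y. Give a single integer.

24

Checking all 110 ordered pairs for relation 'after'; matching pairs in alphabetical order:
(beta, iota): beta after iota ✓
(beta, kappa): beta after kappa ✓
(beta, mu): beta after mu ✓
(beta, theta): beta after theta ✓
(delta, mu): delta after mu ✓
(eta, iota): eta after iota ✓
(eta, kappa): eta after kappa ✓
(eta, mu): eta after mu ✓
(eta, theta): eta after theta ✓
(gamma, epsilon): gamma after epsilon ✓
(gamma, iota): gamma after iota ✓
(gamma, kappa): gamma after kappa ✓
(gamma, mu): gamma after mu ✓
(gamma, theta): gamma after theta ✓
(kappa, mu): kappa after mu ✓
(lambda, epsilon): lambda after epsilon ✓
(lambda, iota): lambda after iota ✓
(lambda, kappa): lambda after kappa ✓
(lambda, mu): lambda after mu ✓
(lambda, theta): lambda after theta ✓
(zeta, iota): zeta after iota ✓
(zeta, kappa): zeta after kappa ✓
(zeta, mu): zeta after mu ✓
(zeta, theta): zeta after theta ✓
Count: 24.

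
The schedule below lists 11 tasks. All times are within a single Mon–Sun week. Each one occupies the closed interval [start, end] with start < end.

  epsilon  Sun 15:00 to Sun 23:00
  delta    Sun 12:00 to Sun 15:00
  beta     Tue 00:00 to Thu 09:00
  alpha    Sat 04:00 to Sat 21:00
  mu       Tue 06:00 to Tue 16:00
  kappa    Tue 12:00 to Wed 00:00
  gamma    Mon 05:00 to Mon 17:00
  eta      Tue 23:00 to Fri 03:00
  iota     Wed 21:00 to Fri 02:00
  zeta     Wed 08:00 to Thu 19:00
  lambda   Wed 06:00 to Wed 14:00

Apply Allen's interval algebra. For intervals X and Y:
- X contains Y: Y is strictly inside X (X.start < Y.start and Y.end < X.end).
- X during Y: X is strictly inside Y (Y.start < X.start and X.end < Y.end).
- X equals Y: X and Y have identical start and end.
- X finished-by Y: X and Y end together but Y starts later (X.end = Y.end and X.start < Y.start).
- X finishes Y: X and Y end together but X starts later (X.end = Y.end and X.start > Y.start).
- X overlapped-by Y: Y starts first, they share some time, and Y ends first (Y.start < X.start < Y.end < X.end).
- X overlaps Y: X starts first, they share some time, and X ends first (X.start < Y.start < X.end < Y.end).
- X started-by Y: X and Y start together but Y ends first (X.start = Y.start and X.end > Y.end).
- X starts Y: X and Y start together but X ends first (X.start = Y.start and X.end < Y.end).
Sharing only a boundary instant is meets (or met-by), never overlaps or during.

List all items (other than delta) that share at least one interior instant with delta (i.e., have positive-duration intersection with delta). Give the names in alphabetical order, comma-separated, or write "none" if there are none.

none

Target delta = [Sun 12:00, Sun 15:00].
alpha [Sat 04:00, Sat 21:00] → before → no.
beta [Tue 00:00, Thu 09:00] → before → no.
epsilon [Sun 15:00, Sun 23:00] → met-by → no.
eta [Tue 23:00, Fri 03:00] → before → no.
gamma [Mon 05:00, Mon 17:00] → before → no.
iota [Wed 21:00, Fri 02:00] → before → no.
kappa [Tue 12:00, Wed 00:00] → before → no.
lambda [Wed 06:00, Wed 14:00] → before → no.
mu [Tue 06:00, Tue 16:00] → before → no.
zeta [Wed 08:00, Thu 19:00] → before → no.
Result: none.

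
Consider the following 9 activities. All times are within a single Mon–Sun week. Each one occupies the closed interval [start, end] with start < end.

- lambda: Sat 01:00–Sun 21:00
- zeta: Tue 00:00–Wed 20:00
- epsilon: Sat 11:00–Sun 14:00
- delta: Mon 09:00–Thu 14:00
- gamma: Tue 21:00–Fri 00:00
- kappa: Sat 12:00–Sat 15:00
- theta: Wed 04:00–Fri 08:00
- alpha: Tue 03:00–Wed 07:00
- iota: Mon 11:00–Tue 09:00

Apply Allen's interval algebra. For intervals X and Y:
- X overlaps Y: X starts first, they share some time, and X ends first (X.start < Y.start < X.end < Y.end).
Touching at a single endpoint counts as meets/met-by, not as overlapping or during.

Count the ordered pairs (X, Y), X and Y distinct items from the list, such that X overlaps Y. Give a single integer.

Checking all 72 ordered pairs for relation 'overlaps'; matching pairs in alphabetical order:
(alpha, gamma): alpha overlaps gamma ✓
(alpha, theta): alpha overlaps theta ✓
(delta, gamma): delta overlaps gamma ✓
(delta, theta): delta overlaps theta ✓
(gamma, theta): gamma overlaps theta ✓
(iota, alpha): iota overlaps alpha ✓
(iota, zeta): iota overlaps zeta ✓
(zeta, gamma): zeta overlaps gamma ✓
(zeta, theta): zeta overlaps theta ✓
Count: 9.

9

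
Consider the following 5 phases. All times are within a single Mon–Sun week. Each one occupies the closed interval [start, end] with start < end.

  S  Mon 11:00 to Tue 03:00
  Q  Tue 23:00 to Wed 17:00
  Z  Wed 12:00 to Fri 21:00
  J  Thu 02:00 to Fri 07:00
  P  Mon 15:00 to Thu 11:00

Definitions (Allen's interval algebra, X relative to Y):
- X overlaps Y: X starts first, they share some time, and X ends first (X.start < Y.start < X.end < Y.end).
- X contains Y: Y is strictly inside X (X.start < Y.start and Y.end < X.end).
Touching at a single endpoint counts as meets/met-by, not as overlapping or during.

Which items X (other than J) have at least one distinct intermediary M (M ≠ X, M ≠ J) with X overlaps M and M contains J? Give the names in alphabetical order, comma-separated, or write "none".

Target J = [Thu 02:00, Fri 07:00].
Intermediaries M with M contains J: Z.
Via Z — items with X overlaps Z: P, Q.
Union: P, Q.

P, Q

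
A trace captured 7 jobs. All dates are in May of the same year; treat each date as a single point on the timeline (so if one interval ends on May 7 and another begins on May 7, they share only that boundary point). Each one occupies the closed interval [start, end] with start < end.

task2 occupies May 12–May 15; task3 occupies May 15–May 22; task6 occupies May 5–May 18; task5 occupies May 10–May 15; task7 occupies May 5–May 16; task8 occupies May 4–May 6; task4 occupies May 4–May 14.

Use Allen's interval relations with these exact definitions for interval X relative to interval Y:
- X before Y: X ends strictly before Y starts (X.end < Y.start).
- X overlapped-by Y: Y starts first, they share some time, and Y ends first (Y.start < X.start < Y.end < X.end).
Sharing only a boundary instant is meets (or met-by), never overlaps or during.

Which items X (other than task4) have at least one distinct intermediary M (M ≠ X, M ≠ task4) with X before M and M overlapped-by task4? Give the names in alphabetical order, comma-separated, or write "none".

task8

Target task4 = [May 4, May 14].
Intermediaries M with M overlapped-by task4: task2, task5, task6, task7.
Via task2 — items with X before task2: task8.
Via task5 — items with X before task5: task8.
Via task6 — items with X before task6: none.
Via task7 — items with X before task7: none.
Union: task8.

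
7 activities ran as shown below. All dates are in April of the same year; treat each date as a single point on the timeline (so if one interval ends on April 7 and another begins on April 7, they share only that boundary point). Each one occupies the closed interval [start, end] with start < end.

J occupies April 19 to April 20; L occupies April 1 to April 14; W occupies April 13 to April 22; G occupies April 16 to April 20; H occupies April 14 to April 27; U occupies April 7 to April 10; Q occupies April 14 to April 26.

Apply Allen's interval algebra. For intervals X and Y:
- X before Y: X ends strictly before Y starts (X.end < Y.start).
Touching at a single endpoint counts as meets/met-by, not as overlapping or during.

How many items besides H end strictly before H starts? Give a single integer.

Target H = [April 14, April 27].
G [April 16, April 20] → during → no.
J [April 19, April 20] → during → no.
L [April 1, April 14] → meets → no.
Q [April 14, April 26] → starts → no.
U [April 7, April 10] → before → counts.
W [April 13, April 22] → overlaps → no.
Total: 1.

1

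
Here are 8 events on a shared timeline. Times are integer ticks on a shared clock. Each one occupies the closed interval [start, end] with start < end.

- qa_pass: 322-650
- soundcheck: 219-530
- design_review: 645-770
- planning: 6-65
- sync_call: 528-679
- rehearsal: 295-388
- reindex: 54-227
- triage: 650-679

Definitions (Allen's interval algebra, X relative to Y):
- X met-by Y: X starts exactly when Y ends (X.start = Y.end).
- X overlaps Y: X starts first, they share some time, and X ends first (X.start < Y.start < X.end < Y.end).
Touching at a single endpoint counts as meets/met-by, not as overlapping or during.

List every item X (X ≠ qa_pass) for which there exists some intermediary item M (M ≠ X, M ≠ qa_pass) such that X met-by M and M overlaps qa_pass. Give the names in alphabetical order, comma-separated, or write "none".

Target qa_pass = [322, 650].
Intermediaries M with M overlaps qa_pass: rehearsal, soundcheck.
Via rehearsal — items with X met-by rehearsal: none.
Via soundcheck — items with X met-by soundcheck: none.
Union: none.

none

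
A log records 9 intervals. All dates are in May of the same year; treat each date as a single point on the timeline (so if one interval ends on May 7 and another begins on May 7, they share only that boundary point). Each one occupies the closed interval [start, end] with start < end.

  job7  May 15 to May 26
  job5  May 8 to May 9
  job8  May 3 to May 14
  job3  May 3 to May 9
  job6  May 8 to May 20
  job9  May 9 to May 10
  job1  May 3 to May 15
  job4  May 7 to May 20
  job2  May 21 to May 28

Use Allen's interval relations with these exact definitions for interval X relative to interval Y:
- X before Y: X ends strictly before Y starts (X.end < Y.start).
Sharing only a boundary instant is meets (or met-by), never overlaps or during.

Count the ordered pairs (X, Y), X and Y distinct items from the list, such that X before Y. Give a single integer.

Checking all 72 ordered pairs for relation 'before'; matching pairs in alphabetical order:
(job1, job2): job1 before job2 ✓
(job3, job2): job3 before job2 ✓
(job3, job7): job3 before job7 ✓
(job4, job2): job4 before job2 ✓
(job5, job2): job5 before job2 ✓
(job5, job7): job5 before job7 ✓
(job6, job2): job6 before job2 ✓
(job8, job2): job8 before job2 ✓
(job8, job7): job8 before job7 ✓
(job9, job2): job9 before job2 ✓
(job9, job7): job9 before job7 ✓
Count: 11.

11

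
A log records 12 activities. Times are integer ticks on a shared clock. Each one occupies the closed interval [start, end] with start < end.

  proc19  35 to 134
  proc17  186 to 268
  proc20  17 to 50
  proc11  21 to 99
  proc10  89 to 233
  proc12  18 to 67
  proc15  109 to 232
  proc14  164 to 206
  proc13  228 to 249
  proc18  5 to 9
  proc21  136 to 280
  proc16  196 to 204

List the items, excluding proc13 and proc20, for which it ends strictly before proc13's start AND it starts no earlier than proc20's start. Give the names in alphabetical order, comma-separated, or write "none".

proc11, proc12, proc14, proc16, proc19

Conditions: its end is strictly before proc13's start (X.end < 228) AND its start is no earlier than proc20's start (X.start >= 17).
proc10: end 233 < 228? ✗; start 89 >= 17? ✓ → no.
proc11: end 99 < 228? ✓; start 21 >= 17? ✓ → yes.
proc12: end 67 < 228? ✓; start 18 >= 17? ✓ → yes.
proc14: end 206 < 228? ✓; start 164 >= 17? ✓ → yes.
proc15: end 232 < 228? ✗; start 109 >= 17? ✓ → no.
proc16: end 204 < 228? ✓; start 196 >= 17? ✓ → yes.
proc17: end 268 < 228? ✗; start 186 >= 17? ✓ → no.
proc18: end 9 < 228? ✓; start 5 >= 17? ✗ → no.
proc19: end 134 < 228? ✓; start 35 >= 17? ✓ → yes.
proc21: end 280 < 228? ✗; start 136 >= 17? ✓ → no.
Result: proc11, proc12, proc14, proc16, proc19.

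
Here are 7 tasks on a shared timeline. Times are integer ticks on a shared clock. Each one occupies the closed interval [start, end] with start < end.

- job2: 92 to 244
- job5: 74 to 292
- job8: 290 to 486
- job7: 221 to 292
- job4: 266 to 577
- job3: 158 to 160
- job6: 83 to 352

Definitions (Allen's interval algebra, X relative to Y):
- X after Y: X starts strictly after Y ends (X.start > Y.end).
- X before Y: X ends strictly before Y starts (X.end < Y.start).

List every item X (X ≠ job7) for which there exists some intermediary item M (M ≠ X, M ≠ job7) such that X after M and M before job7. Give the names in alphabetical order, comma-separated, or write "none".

Target job7 = [221, 292].
Intermediaries M with M before job7: job3.
Via job3 — items with X after job3: job4, job8.
Union: job4, job8.

job4, job8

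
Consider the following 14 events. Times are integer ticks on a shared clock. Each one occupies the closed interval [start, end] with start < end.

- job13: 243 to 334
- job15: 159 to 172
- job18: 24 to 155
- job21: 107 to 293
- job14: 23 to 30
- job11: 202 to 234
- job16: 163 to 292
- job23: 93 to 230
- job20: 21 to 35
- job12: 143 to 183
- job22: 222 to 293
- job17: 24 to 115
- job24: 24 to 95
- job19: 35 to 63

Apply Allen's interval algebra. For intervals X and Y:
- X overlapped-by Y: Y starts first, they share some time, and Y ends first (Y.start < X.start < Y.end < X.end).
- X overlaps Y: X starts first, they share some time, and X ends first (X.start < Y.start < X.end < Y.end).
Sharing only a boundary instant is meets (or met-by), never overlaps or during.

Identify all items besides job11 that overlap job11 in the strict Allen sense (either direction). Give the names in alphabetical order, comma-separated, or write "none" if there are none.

Target job11 = [202, 234].
job12 [143, 183] → before → no.
job13 [243, 334] → after → no.
job14 [23, 30] → before → no.
job15 [159, 172] → before → no.
job16 [163, 292] → contains → no.
job17 [24, 115] → before → no.
job18 [24, 155] → before → no.
job19 [35, 63] → before → no.
job20 [21, 35] → before → no.
job21 [107, 293] → contains → no.
job22 [222, 293] → overlapped-by → yes.
job23 [93, 230] → overlaps → yes.
job24 [24, 95] → before → no.
Result: job22, job23.

job22, job23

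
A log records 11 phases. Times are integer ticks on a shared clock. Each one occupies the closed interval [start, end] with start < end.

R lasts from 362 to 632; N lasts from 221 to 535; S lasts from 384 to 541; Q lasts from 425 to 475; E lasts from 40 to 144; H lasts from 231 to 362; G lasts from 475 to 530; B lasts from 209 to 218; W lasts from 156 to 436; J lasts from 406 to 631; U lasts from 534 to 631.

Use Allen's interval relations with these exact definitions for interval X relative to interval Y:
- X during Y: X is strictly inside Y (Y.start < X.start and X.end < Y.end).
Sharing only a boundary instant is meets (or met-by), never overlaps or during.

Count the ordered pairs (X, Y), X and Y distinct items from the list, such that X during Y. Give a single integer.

Checking all 110 ordered pairs for relation 'during'; matching pairs in alphabetical order:
(B, W): B during W ✓
(G, J): G during J ✓
(G, N): G during N ✓
(G, R): G during R ✓
(G, S): G during S ✓
(H, N): H during N ✓
(H, W): H during W ✓
(J, R): J during R ✓
(Q, J): Q during J ✓
(Q, N): Q during N ✓
(Q, R): Q during R ✓
(Q, S): Q during S ✓
(S, R): S during R ✓
(U, R): U during R ✓
Count: 14.

14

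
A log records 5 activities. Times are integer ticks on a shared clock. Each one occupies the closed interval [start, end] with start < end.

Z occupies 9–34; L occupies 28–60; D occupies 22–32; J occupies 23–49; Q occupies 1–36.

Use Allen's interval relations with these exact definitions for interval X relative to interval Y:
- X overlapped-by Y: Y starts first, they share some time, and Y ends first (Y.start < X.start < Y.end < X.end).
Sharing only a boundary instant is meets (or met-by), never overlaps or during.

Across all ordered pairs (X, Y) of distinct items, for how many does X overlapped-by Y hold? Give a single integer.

Checking all 20 ordered pairs for relation 'overlapped-by'; matching pairs in alphabetical order:
(J, D): J overlapped-by D ✓
(J, Q): J overlapped-by Q ✓
(J, Z): J overlapped-by Z ✓
(L, D): L overlapped-by D ✓
(L, J): L overlapped-by J ✓
(L, Q): L overlapped-by Q ✓
(L, Z): L overlapped-by Z ✓
Count: 7.

7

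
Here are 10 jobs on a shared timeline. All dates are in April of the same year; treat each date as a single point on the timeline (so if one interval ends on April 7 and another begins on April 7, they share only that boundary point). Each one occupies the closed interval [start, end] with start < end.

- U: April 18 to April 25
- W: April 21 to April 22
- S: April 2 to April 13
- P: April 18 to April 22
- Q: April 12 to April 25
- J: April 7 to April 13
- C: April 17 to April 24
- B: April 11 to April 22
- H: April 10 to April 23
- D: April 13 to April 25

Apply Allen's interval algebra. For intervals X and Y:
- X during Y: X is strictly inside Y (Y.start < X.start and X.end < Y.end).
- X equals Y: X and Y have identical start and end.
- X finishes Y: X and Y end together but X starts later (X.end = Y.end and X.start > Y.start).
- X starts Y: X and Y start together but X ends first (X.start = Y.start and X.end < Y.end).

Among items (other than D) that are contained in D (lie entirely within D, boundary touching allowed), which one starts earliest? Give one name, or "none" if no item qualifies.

Target D = [April 13, April 25].
B [April 11, April 22] → overlaps → excluded.
C [April 17, April 24] → during → candidate.
H [April 10, April 23] → overlaps → excluded.
J [April 7, April 13] → meets → excluded.
P [April 18, April 22] → during → candidate.
Q [April 12, April 25] → finished-by → excluded.
S [April 2, April 13] → meets → excluded.
U [April 18, April 25] → finishes → candidate.
W [April 21, April 22] → during → candidate.
Among candidates, earliest start is April 17 → C.

C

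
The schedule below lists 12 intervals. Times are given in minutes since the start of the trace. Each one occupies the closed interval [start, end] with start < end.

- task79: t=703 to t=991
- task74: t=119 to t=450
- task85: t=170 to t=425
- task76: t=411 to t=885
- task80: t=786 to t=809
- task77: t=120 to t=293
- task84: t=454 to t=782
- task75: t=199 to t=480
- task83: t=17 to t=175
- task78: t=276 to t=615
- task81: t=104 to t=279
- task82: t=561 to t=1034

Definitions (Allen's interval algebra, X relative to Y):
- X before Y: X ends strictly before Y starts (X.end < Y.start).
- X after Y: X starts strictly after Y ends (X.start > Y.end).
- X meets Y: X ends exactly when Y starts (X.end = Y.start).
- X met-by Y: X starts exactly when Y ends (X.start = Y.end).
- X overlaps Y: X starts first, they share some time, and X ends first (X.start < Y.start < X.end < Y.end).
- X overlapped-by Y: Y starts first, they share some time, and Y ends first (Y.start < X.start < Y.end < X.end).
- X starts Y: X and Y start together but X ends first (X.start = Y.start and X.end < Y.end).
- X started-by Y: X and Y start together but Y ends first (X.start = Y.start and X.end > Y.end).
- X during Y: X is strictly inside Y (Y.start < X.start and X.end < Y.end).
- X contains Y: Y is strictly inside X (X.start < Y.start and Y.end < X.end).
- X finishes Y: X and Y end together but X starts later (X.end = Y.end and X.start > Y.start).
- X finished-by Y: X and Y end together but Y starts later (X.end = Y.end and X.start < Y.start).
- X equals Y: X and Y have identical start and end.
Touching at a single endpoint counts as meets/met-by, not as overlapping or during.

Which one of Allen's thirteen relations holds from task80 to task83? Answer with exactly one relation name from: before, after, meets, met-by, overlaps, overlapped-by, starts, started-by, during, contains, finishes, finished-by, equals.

task80 = [t=786, t=809]; task83 = [t=17, t=175].
Compare endpoints: task80.start > task83.start, task80.start > task83.end, task80.end > task83.start, task80.end > task83.end.
That pattern is 'after'.

after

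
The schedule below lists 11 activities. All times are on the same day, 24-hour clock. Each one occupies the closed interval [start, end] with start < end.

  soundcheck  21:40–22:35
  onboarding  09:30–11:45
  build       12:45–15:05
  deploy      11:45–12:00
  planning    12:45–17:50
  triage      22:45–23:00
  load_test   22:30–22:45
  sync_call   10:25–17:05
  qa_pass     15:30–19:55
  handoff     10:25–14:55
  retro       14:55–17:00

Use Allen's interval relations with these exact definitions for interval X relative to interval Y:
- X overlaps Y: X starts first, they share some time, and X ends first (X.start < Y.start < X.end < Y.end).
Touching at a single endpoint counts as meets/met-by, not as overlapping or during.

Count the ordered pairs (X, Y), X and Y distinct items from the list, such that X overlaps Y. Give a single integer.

Checking all 110 ordered pairs for relation 'overlaps'; matching pairs in alphabetical order:
(build, retro): build overlaps retro ✓
(handoff, build): handoff overlaps build ✓
(handoff, planning): handoff overlaps planning ✓
(onboarding, handoff): onboarding overlaps handoff ✓
(onboarding, sync_call): onboarding overlaps sync_call ✓
(planning, qa_pass): planning overlaps qa_pass ✓
(retro, qa_pass): retro overlaps qa_pass ✓
(soundcheck, load_test): soundcheck overlaps load_test ✓
(sync_call, planning): sync_call overlaps planning ✓
(sync_call, qa_pass): sync_call overlaps qa_pass ✓
Count: 10.

10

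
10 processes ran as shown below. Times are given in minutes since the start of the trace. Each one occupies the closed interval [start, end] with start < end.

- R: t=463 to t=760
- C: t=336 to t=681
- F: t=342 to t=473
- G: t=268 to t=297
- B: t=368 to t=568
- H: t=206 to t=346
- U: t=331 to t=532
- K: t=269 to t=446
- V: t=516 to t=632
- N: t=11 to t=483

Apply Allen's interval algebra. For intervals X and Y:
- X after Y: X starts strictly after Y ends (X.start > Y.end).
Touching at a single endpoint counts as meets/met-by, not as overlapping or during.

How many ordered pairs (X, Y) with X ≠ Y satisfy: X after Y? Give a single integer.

Checking all 90 ordered pairs for relation 'after'; matching pairs in alphabetical order:
(B, G): B after G ✓
(B, H): B after H ✓
(C, G): C after G ✓
(F, G): F after G ✓
(R, G): R after G ✓
(R, H): R after H ✓
(R, K): R after K ✓
(U, G): U after G ✓
(V, F): V after F ✓
(V, G): V after G ✓
(V, H): V after H ✓
(V, K): V after K ✓
(V, N): V after N ✓
Count: 13.

13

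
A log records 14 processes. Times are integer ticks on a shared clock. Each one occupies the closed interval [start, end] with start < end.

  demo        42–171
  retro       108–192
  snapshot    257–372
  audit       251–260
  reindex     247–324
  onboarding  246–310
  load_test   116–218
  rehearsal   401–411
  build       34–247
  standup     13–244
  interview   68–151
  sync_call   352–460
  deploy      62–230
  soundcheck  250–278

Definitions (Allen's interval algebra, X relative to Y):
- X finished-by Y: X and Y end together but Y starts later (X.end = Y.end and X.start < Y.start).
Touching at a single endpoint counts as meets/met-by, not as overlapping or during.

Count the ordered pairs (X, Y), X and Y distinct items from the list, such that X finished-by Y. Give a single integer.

Checking all 182 ordered pairs for relation 'finished-by'; matching pairs in alphabetical order:
No pair satisfies it.
Count: 0.

0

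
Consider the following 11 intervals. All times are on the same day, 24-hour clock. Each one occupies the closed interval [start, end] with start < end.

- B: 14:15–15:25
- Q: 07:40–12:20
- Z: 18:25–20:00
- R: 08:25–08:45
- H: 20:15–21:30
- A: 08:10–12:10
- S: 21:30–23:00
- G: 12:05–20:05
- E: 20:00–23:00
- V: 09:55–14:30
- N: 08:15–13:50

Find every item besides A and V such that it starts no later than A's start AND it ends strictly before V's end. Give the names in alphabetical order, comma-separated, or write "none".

Q

Conditions: its start is no later than A's start (X.start <= 08:10) AND its end is strictly before V's end (X.end < 14:30).
B: start 14:15 <= 08:10? ✗; end 15:25 < 14:30? ✗ → no.
E: start 20:00 <= 08:10? ✗; end 23:00 < 14:30? ✗ → no.
G: start 12:05 <= 08:10? ✗; end 20:05 < 14:30? ✗ → no.
H: start 20:15 <= 08:10? ✗; end 21:30 < 14:30? ✗ → no.
N: start 08:15 <= 08:10? ✗; end 13:50 < 14:30? ✓ → no.
Q: start 07:40 <= 08:10? ✓; end 12:20 < 14:30? ✓ → yes.
R: start 08:25 <= 08:10? ✗; end 08:45 < 14:30? ✓ → no.
S: start 21:30 <= 08:10? ✗; end 23:00 < 14:30? ✗ → no.
Z: start 18:25 <= 08:10? ✗; end 20:00 < 14:30? ✗ → no.
Result: Q.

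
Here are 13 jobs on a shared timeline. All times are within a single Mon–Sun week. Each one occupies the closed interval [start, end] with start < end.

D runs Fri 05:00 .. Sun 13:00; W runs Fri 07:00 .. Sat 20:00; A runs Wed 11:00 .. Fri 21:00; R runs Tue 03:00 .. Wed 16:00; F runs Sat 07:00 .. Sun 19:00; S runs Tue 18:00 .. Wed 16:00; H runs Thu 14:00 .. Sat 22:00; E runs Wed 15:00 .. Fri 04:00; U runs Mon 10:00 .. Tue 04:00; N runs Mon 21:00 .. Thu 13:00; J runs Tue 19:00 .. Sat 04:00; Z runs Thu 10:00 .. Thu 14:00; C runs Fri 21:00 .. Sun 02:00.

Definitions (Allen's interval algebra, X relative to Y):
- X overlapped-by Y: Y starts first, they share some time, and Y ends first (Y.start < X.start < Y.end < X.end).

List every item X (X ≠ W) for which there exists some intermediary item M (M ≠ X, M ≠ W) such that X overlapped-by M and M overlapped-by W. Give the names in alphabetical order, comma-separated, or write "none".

F

Target W = [Fri 07:00, Sat 20:00].
Intermediaries M with M overlapped-by W: C, F.
Via C — items with X overlapped-by C: F.
Via F — items with X overlapped-by F: none.
Union: F.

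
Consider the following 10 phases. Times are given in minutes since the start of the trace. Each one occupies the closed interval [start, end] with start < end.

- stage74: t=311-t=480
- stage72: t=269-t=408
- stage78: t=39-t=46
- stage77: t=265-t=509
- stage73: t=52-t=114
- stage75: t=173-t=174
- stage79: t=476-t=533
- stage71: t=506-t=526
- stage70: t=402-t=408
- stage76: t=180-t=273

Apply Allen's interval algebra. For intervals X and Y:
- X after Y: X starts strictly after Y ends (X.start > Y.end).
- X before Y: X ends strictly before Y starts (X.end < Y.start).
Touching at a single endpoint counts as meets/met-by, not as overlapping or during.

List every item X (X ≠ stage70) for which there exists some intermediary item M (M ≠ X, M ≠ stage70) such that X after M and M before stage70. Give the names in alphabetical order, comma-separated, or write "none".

Target stage70 = [t=402, t=408].
Intermediaries M with M before stage70: stage73, stage75, stage76, stage78.
Via stage73 — items with X after stage73: stage71, stage72, stage74, stage75, stage76, stage77, stage79.
Via stage75 — items with X after stage75: stage71, stage72, stage74, stage76, stage77, stage79.
Via stage76 — items with X after stage76: stage71, stage74, stage79.
Via stage78 — items with X after stage78: stage71, stage72, stage73, stage74, stage75, stage76, stage77, stage79.
Union: stage71, stage72, stage73, stage74, stage75, stage76, stage77, stage79.

stage71, stage72, stage73, stage74, stage75, stage76, stage77, stage79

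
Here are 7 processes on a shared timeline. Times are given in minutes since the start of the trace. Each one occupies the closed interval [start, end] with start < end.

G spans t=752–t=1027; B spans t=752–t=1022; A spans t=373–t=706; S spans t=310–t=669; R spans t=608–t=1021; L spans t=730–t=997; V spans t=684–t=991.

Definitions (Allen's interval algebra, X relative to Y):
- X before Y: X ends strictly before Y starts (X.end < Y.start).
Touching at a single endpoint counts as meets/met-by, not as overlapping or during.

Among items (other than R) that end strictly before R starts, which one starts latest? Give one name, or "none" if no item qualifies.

Target R = [t=608, t=1021].
A [t=373, t=706] → overlaps → excluded.
B [t=752, t=1022] → overlapped-by → excluded.
G [t=752, t=1027] → overlapped-by → excluded.
L [t=730, t=997] → during → excluded.
S [t=310, t=669] → overlaps → excluded.
V [t=684, t=991] → during → excluded.
No candidates → none.

none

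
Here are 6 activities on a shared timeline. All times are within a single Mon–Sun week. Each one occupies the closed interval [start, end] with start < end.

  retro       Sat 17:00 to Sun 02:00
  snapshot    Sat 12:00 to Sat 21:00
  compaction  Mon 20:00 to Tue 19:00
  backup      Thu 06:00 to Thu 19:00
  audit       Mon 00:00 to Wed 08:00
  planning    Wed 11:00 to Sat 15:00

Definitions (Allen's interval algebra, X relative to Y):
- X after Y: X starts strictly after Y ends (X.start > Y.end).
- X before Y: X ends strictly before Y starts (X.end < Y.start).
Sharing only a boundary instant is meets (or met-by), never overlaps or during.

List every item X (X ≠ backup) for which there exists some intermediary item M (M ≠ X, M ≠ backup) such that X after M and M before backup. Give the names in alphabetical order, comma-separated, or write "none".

planning, retro, snapshot

Target backup = [Thu 06:00, Thu 19:00].
Intermediaries M with M before backup: audit, compaction.
Via audit — items with X after audit: planning, retro, snapshot.
Via compaction — items with X after compaction: planning, retro, snapshot.
Union: planning, retro, snapshot.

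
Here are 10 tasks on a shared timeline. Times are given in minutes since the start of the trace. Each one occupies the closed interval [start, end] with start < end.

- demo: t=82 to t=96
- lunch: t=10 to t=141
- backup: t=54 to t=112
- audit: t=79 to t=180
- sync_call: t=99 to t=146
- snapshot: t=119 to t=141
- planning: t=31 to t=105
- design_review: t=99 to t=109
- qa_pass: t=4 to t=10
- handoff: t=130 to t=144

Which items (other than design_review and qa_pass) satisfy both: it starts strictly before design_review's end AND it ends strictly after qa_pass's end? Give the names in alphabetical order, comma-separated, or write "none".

Conditions: its start is strictly before design_review's end (X.start < t=109) AND its end is strictly after qa_pass's end (X.end > t=10).
audit: start t=79 < t=109? ✓; end t=180 > t=10? ✓ → yes.
backup: start t=54 < t=109? ✓; end t=112 > t=10? ✓ → yes.
demo: start t=82 < t=109? ✓; end t=96 > t=10? ✓ → yes.
handoff: start t=130 < t=109? ✗; end t=144 > t=10? ✓ → no.
lunch: start t=10 < t=109? ✓; end t=141 > t=10? ✓ → yes.
planning: start t=31 < t=109? ✓; end t=105 > t=10? ✓ → yes.
snapshot: start t=119 < t=109? ✗; end t=141 > t=10? ✓ → no.
sync_call: start t=99 < t=109? ✓; end t=146 > t=10? ✓ → yes.
Result: audit, backup, demo, lunch, planning, sync_call.

audit, backup, demo, lunch, planning, sync_call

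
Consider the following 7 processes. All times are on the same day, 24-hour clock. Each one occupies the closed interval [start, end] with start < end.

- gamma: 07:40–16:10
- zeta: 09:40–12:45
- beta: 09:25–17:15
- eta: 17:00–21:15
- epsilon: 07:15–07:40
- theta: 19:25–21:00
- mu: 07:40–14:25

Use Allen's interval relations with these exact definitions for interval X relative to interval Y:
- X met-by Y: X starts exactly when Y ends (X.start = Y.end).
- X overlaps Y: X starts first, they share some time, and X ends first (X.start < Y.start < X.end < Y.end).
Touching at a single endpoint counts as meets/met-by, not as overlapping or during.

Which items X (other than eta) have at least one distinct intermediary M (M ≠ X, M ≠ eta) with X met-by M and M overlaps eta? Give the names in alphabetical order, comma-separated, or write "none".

Target eta = [17:00, 21:15].
Intermediaries M with M overlaps eta: beta.
Via beta — items with X met-by beta: none.
Union: none.

none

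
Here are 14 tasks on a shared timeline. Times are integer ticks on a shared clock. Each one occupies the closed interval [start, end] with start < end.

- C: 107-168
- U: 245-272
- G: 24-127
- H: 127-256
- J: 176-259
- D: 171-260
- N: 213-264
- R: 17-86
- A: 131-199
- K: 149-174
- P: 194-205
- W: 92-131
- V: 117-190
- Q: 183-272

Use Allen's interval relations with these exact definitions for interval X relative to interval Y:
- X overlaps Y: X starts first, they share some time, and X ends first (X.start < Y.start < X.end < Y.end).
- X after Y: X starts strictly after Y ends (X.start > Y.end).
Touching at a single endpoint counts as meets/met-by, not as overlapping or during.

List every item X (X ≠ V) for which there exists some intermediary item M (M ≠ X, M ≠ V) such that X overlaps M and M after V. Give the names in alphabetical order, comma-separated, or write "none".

A, D, H, J, N

Target V = [117, 190].
Intermediaries M with M after V: N, P, U.
Via N — items with X overlaps N: D, H, J.
Via P — items with X overlaps P: A.
Via U — items with X overlaps U: D, H, J, N.
Union: A, D, H, J, N.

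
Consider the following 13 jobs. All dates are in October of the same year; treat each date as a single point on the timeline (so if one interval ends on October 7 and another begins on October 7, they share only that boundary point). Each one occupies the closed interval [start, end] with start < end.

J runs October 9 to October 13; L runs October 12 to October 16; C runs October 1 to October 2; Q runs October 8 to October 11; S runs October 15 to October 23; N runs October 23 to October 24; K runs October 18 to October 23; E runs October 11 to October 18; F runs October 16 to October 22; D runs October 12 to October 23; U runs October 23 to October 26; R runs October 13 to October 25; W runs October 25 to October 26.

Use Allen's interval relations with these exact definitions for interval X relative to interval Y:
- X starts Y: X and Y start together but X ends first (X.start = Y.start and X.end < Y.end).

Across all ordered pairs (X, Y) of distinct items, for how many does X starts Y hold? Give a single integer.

Checking all 156 ordered pairs for relation 'starts'; matching pairs in alphabetical order:
(L, D): L starts D ✓
(N, U): N starts U ✓
Count: 2.

2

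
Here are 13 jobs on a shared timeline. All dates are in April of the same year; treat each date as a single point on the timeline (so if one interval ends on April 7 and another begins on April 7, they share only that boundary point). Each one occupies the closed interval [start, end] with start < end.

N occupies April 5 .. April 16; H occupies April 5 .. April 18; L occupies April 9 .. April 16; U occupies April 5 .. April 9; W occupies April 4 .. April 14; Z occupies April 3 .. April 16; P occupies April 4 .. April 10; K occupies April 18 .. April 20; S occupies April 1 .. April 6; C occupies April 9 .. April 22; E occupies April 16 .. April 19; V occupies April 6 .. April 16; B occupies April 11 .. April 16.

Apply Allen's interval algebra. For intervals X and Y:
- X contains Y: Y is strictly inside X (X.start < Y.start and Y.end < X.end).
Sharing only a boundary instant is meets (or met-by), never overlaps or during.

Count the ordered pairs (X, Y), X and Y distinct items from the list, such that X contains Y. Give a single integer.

11

Checking all 156 ordered pairs for relation 'contains'; matching pairs in alphabetical order:
(C, B): C contains B ✓
(C, E): C contains E ✓
(C, K): C contains K ✓
(H, B): H contains B ✓
(H, L): H contains L ✓
(H, V): H contains V ✓
(P, U): P contains U ✓
(W, U): W contains U ✓
(Z, P): Z contains P ✓
(Z, U): Z contains U ✓
(Z, W): Z contains W ✓
Count: 11.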